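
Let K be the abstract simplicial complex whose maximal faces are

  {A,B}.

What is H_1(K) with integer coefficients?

H_1 ≅ 0.

Fix the vertex order A < B and write every simplex with vertices in increasing order. Then dim K = 1 and the simplices of K are:

  0-simplices (2): A, B
  1-simplices (1): AB

so the chain groups are C_0 ≅ Z^2, C_1 ≅ Z^1.

The boundary map ∂_1: C_1 → C_0 maps an edge to its endpoints' difference, ∂[p,q] = q − p. For instance
  ∂AB = B − A.
The 2×1 boundary matrix has rank 1 and Smith normal form diag(1).

From H_k ≅ ker(∂_k) / im(∂_{k+1}) we obtain:

  H_1: rank ker ∂_1 − rank ∂_2 = (1 − 1) − 0 = 0, and there is no ∂_2, so H_1 ≅ 0.

(K is a triangulation of the 1-simplex.)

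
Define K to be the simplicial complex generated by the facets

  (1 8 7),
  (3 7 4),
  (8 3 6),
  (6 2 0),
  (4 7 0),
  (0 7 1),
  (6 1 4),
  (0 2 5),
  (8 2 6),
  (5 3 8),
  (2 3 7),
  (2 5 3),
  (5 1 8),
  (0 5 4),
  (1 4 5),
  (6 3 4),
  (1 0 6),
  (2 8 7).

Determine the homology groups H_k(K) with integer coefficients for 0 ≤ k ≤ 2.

Fix the vertex order 0 < 1 < 2 < 3 < 4 < 5 < 6 < 7 < 8 and write every simplex with vertices in increasing order. Then dim K = 2 and the simplices of K are:

  0-simplices (9): [0], [1], [2], [3], [4], [5], [6], [7], [8]
  1-simplices (27): (27 of them)
  2-simplices (18): [0,1,6], [0,1,7], [0,2,5], [0,2,6], [0,4,5], [0,4,7], [1,4,5], [1,4,6], [1,5,8], [1,7,8], [2,3,5], [2,3,7], [2,6,8], [2,7,8], [3,4,6], [3,4,7], [3,5,8], [3,6,8]

Hence C_0 ≅ Z^9, C_1 ≅ Z^27, C_2 ≅ Z^18.

Boundary ∂_1: C_1 → C_0 is given by ∂[p,q] = [q] − [p].
The resulting 9×27 matrix has rank 8, and its Smith normal form has invariant factors (1,1,1,1,1,1,1,1).

The boundary map ∂_2: C_2 → C_1 sends each 2-simplex [p,q,r] to [q,r] − [p,r] + [p,q]. For instance
  ∂[2,7,8] = [7,8] − [2,8] + [2,7],
  ∂[0,4,5] = [4,5] − [0,5] + [0,4].
The resulting 27×18 matrix has rank 18, and its Smith normal form has invariant factors (1,1,1,1,1,1,1,1,1,1,1,1,1,1,1,1,1,2).

Now H_k = ker ∂_k / im ∂_{k+1}, so:

  H_0: rank C_0 − rank ∂_1 = 9 − 8 = 1, and the invariant factors of ∂_1 are all 1, so H_0 = Z.
  H_1: rank ker ∂_1 − rank ∂_2 = (27 − 8) − 18 = 1, and ∂_2 has invariant factor 2 > 1, so H_1 = Z × Z/2.
  H_2: rank ker ∂_2 − rank ∂_3 = (18 − 18) − 0 = 0, and there is no ∂_3, so H_2 = 0.

(K is a triangulation of the Klein bottle.)

H_0 ≅ Z,  H_1 ≅ Z × Z/2,  H_2 = 0.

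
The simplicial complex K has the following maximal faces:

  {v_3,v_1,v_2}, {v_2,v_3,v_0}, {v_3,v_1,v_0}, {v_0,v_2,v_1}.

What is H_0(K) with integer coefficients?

Take the total order v_0 < v_1 < v_2 < v_3 on the vertex set. Then K (dimension 2) consists of the simplices:

  0-simplices (4): [v_0], [v_1], [v_2], [v_3]
  1-simplices (6): [v_0,v_1], [v_0,v_2], [v_0,v_3], [v_1,v_2], [v_1,v_3], [v_2,v_3]
  2-simplices (4): [v_0,v_1,v_2], [v_0,v_1,v_3], [v_0,v_2,v_3], [v_1,v_2,v_3]

giving chain groups C_0 ≅ Z^4, C_1 ≅ Z^6, C_2 ≅ Z^4.

Boundary ∂_1: C_1 → C_0 sends each edge [p,q] (with p < q) to q − p. For instance
  ∂[v_1,v_3] = [v_3] − [v_1].
The 4×6 boundary matrix has rank 3 and Smith normal form diag(1,1,1).

∂_2: C_2 → C_1 acts by ∂[p,q,r] = [q,r] − [p,r] + [p,q]. For instance
  ∂[v_0,v_1,v_3] = [v_1,v_3] − [v_0,v_3] + [v_0,v_1],
  ∂[v_0,v_2,v_3] = [v_2,v_3] − [v_0,v_3] + [v_0,v_2].
The resulting 6×4 matrix has rank 3, and its Smith normal form has invariant factors (1,1,1).

Reading off H_k = ker ∂_k / im ∂_{k+1}:

  H_0: rank C_0 − rank ∂_1 = 4 − 3 = 1, and the invariant factors of ∂_1 are all 1, so H_0 = Z.

H_0 ≅ Z.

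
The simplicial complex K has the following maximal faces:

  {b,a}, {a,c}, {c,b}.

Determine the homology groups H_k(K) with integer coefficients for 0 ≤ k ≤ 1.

We work with the vertex ordering a < b < c. The simplices of K, each written with vertices in increasing order, are:

  0-simplices (3): a, b, c
  1-simplices (3): ab, ac, bc

giving chain groups C_0 ≅ Z^3, C_1 ≅ Z^3.

The boundary map ∂_1: C_1 → C_0 maps an edge to its endpoints' difference, ∂[p,q] = q − p. For instance
  ∂bc = c − b.
The resulting 3×3 matrix has rank 2, and its Smith normal form has invariant factors (1,1).

Reading off H_k = ker ∂_k / im ∂_{k+1}:

  H_0: rank C_0 − rank ∂_1 = 3 − 2 = 1, and the invariant factors of ∂_1 are all 1, so H_0 ≅ Z.
  H_1: rank ker ∂_1 − rank ∂_2 = (3 − 2) − 0 = 1, and there is no ∂_2, so H_1 ≅ Z.

(K is a triangulation of the circle S^1.)

H_0 ≅ Z,  H_1 ≅ Z.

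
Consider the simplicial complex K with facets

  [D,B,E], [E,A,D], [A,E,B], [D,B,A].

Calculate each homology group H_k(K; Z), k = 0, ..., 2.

H_0 = Z,  H_1 = 0,  H_2 = Z.

We work with the vertex ordering A < B < D < E. The simplices of K, each written with vertices in increasing order, are:

  0-simplices (4): A, B, D, E
  1-simplices (6): AB, AD, AE, BD, BE, DE
  2-simplices (4): ABD, ABE, ADE, BDE

giving chain groups C_0 ≅ Z^4, C_1 ≅ Z^6, C_2 ≅ Z^4.

∂_1: C_1 → C_0 is given by ∂[p,q] = [q] − [p]. For instance
  ∂AE = E − A.
As a 4×6 matrix over Z this has rank 3, with invariant factors (1,1,1).

Boundary ∂_2: C_2 → C_1 maps a triangle to the signed sum of its edges. For instance
  ∂ABD = BD − AD + AB,
  ∂BDE = DE − BE + BD.
The 6×4 boundary matrix has rank 3 and Smith normal form diag(1,1,1).

Computing H_k = (kernel of ∂_k) / (image of ∂_{k+1}):

  H_0: rank C_0 − rank ∂_1 = 4 − 3 = 1, and the invariant factors of ∂_1 are all 1, so H_0 ≅ Z.
  H_1: rank ker ∂_1 − rank ∂_2 = (6 − 3) − 3 = 0, and the invariant factors of ∂_2 are all 1, so H_1 ≅ 0.
  H_2: rank ker ∂_2 − rank ∂_3 = (4 − 3) − 0 = 1, and there is no ∂_3, so H_2 ≅ Z.

As a check, the Euler characteristic is 4 − 6 + 4 = 2, which agrees with 1 − 0 + 1 = 2.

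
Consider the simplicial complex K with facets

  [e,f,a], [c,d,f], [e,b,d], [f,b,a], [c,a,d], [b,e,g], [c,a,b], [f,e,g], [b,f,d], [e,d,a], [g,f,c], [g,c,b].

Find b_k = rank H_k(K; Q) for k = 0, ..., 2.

Take the total order a < b < c < d < e < f < g on the vertex set. Then K (dimension 2) consists of the simplices:

  0-simplices (7): a, b, c, d, e, f, g
  1-simplices (18): ab, ac, ad, ae, af, bc, bd, be, bf, bg, cd, cf, cg, de, df, ef, eg, fg
  2-simplices (12): abc, abf, acd, ade, aef, bcg, bde, bdf, beg, cdf, cfg, efg

so the chain groups are C_0 ≅ Z^7, C_1 ≅ Z^18, C_2 ≅ Z^12.

Boundary ∂_1: C_1 → C_0 is given by ∂[p,q] = [q] − [p]. For instance
  ∂ac = c − a.
As a 7×18 matrix over Z this has rank 6, with invariant factors (1,1,1,1,1,1).

Boundary ∂_2: C_2 → C_1 maps a triangle to the signed sum of its edges. For instance
  ∂abf = bf − af + ab,
  ∂efg = fg − eg + ef.
As a 18×12 matrix over Z this has rank 12, with invariant factors (1,1,1,1,1,1,1,1,1,1,1,2).

Computing H_k = (kernel of ∂_k) / (image of ∂_{k+1}):

  H_0: rank C_0 − rank ∂_1 = 7 − 6 = 1, and the invariant factors of ∂_1 are all 1, so H_0 ≅ Z.
  H_1: rank ker ∂_1 − rank ∂_2 = (18 − 6) − 12 = 0, and ∂_2 has invariant factor 2 > 1, so H_1 ≅ Z/2.
  H_2: rank ker ∂_2 − rank ∂_3 = (12 − 12) − 0 = 0, and there is no ∂_3, so H_2 ≅ 0.

Hence the Betti numbers are b_0 = 1, b_1 = 0, b_2 = 0.

b_0 = 1, b_1 = 0, b_2 = 0.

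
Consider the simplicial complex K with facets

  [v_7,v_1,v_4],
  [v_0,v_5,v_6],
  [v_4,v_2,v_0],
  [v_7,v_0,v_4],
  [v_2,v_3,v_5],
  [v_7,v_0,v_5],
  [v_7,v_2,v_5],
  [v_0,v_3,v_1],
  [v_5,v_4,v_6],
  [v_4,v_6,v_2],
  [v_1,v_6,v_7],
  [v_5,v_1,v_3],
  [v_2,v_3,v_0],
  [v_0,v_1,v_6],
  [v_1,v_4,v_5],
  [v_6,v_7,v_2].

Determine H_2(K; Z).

Order the vertices as v_0 < v_1 < v_2 < v_3 < v_4 < v_5 < v_6 < v_7. Listing each simplex with vertices in this order, K has dimension 2 with simplices:

  0-simplices (8): [v_0], [v_1], [v_2], [v_3], [v_4], [v_5], [v_6], [v_7]
  1-simplices (24): (24 of them)
  2-simplices (16): (16 of them)

giving chain groups C_0 ≅ Z^8, C_1 ≅ Z^24, C_2 ≅ Z^16.

Boundary ∂_1: C_1 → C_0 sends each edge [p,q] (with p < q) to q − p.
The resulting 8×24 matrix has rank 7, and its Smith normal form has invariant factors (1,1,1,1,1,1,1).

Boundary ∂_2: C_2 → C_1 maps a triangle to the signed sum of its edges. For instance
  ∂[v_1,v_6,v_7] = [v_6,v_7] − [v_1,v_7] + [v_1,v_6],
  ∂[v_0,v_4,v_7] = [v_4,v_7] − [v_0,v_7] + [v_0,v_4].
The resulting 24×16 matrix has rank 15, and its Smith normal form has invariant factors (1,1,1,1,1,1,1,1,1,1,1,1,1,1,1).

From H_k ≅ ker(∂_k) / im(∂_{k+1}) we obtain:

  H_2: rank ker ∂_2 − rank ∂_3 = (16 − 15) − 0 = 1, and there is no ∂_3, so H_2 = Z.

(K is a triangulation of the torus T^2.)

H_2 ≅ Z.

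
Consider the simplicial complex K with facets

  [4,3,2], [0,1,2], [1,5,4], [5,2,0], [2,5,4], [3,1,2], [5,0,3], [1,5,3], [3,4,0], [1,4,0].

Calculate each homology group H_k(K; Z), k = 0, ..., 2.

Fix the vertex order 0 < 1 < 2 < 3 < 4 < 5 and write every simplex with vertices in increasing order. Then dim K = 2 and the simplices of K are:

  0-simplices (6): [0], [1], [2], [3], [4], [5]
  1-simplices (15): [0,1], [0,2], [0,3], [0,4], [0,5], [1,2], [1,3], [1,4], [1,5], [2,3], [2,4], [2,5], [3,4], [3,5], [4,5]
  2-simplices (10): [0,1,2], [0,1,4], [0,2,5], [0,3,4], [0,3,5], [1,2,3], [1,3,5], [1,4,5], [2,3,4], [2,4,5]

giving chain groups C_0 ≅ Z^6, C_1 ≅ Z^15, C_2 ≅ Z^10.

∂_1: C_1 → C_0 sends each edge [p,q] (with p < q) to q − p. For instance
  ∂[1,4] = [4] − [1].
The 6×15 boundary matrix has rank 5 and Smith normal form diag(1,1,1,1,1).

∂_2: C_2 → C_1 maps a triangle to the signed sum of its edges. For instance
  ∂[0,3,5] = [3,5] − [0,5] + [0,3],
  ∂[0,1,2] = [1,2] − [0,2] + [0,1].
As a 15×10 matrix over Z this has rank 10, with invariant factors (1,1,1,1,1,1,1,1,1,2).

Now H_k = ker ∂_k / im ∂_{k+1}, so:

  H_0: rank C_0 − rank ∂_1 = 6 − 5 = 1, and the invariant factors of ∂_1 are all 1, so H_0 ≅ Z.
  H_1: rank ker ∂_1 − rank ∂_2 = (15 − 5) − 10 = 0, and ∂_2 has invariant factor 2 > 1, so H_1 ≅ Z/2Z.
  H_2: rank ker ∂_2 − rank ∂_3 = (10 − 10) − 0 = 0, and there is no ∂_3, so H_2 ≅ 0.

(K is a triangulation of the real projective plane RP^2.)

H_0 = Z,  H_1 = Z/2Z,  H_2 = 0.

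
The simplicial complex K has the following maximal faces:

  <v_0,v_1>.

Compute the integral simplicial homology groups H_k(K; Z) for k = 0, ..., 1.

H_0 = Z,  H_1 = 0.

Order the vertices as v_0 < v_1. Listing each simplex with vertices in this order, K has dimension 1 with simplices:

  0-simplices (2): [v_0], [v_1]
  1-simplices (1): [v_0,v_1]

giving chain groups C_0 ≅ Z^2, C_1 ≅ Z^1.

∂_1: C_1 → C_0 sends each edge [p,q] (with p < q) to q − p.
The 2×1 boundary matrix has rank 1 and Smith normal form diag(1).

From H_k ≅ ker(∂_k) / im(∂_{k+1}) we obtain:

  H_0: rank C_0 − rank ∂_1 = 2 − 1 = 1, and the invariant factors of ∂_1 are all 1, so H_0 ≅ Z.
  H_1: rank ker ∂_1 − rank ∂_2 = (1 − 1) − 0 = 0, and there is no ∂_2, so H_1 ≅ 0.

(K is a triangulation of the 1-simplex.)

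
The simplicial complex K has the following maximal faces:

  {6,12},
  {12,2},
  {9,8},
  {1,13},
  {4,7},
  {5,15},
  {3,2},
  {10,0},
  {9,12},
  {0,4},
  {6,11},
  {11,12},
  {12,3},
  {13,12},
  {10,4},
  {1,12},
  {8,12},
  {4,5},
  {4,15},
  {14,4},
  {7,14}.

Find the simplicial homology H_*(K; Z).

H_0 = Z^2,  H_1 = Z^7.

Fix the vertex order 0 < 1 < 2 < 3 < 4 < 5 < 6 < 7 < 8 < 9 < 10 < 11 < 12 < 13 < 14 < 15 and write every simplex with vertices in increasing order. Then dim K = 1 and the simplices of K are:

  0-simplices (16): [0], [1], [2], [3], [4], [5], [6], [7], [8], [9], [10], [11], [12], [13], [14], [15]
  1-simplices (21): (21 of them)

giving chain groups C_0 ≅ Z^16, C_1 ≅ Z^21.

The boundary map ∂_1: C_1 → C_0 is given by ∂[p,q] = [q] − [p]. For instance
  ∂[1,13] = [13] − [1].
As a 16×21 matrix over Z this has rank 14, with invariant factors (1,1,1,1,1,1,1,1,1,1,1,1,1,1).

Reading off H_k = ker ∂_k / im ∂_{k+1}:

  H_0: rank C_0 − rank ∂_1 = 16 − 14 = 2, and the invariant factors of ∂_1 are all 1, so H_0 ≅ Z^2.
  H_1: rank ker ∂_1 − rank ∂_2 = (21 − 14) − 0 = 7, and there is no ∂_2, so H_1 ≅ Z^7.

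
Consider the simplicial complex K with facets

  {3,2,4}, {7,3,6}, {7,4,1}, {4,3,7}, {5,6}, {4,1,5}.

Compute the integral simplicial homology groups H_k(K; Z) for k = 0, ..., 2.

Order the vertices as 1 < 2 < 3 < 4 < 5 < 6 < 7. Listing each simplex with vertices in this order, K has dimension 2 with simplices:

  0-simplices (7): [1], [2], [3], [4], [5], [6], [7]
  1-simplices (12): [1,4], [1,5], [1,7], [2,3], [2,4], [3,4], [3,6], [3,7], [4,5], [4,7], [5,6], [6,7]
  2-simplices (5): [1,4,5], [1,4,7], [2,3,4], [3,4,7], [3,6,7]

so the chain groups are C_0 ≅ Z^7, C_1 ≅ Z^12, C_2 ≅ Z^5.

The boundary map ∂_1: C_1 → C_0 is given by ∂[p,q] = [q] − [p].
This gives a 7×12 integer matrix of rank 6; reducing to Smith normal form yields diagonal entries (1,1,1,1,1,1).

The boundary map ∂_2: C_2 → C_1 sends each 2-simplex [p,q,r] to [q,r] − [p,r] + [p,q]. For instance
  ∂[2,3,4] = [3,4] − [2,4] + [2,3],
  ∂[1,4,7] = [4,7] − [1,7] + [1,4].
The resulting 12×5 matrix has rank 5, and its Smith normal form has invariant factors (1,1,1,1,1).

Reading off H_k = ker ∂_k / im ∂_{k+1}:

  H_0: rank C_0 − rank ∂_1 = 7 − 6 = 1, and the invariant factors of ∂_1 are all 1, so H_0 = Z.
  H_1: rank ker ∂_1 − rank ∂_2 = (12 − 6) − 5 = 1, and the invariant factors of ∂_2 are all 1, so H_1 = Z.
  H_2: rank ker ∂_2 − rank ∂_3 = (5 − 5) − 0 = 0, and there is no ∂_3, so H_2 = 0.

H_0 = Z,  H_1 = Z,  H_2 = 0.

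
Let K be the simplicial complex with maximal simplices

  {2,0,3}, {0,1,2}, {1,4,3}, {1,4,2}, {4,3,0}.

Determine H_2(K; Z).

H_2 = 0.

Take the total order 0 < 1 < 2 < 3 < 4 on the vertex set. Then K (dimension 2) consists of the simplices:

  0-simplices (5): [0], [1], [2], [3], [4]
  1-simplices (10): [0,1], [0,2], [0,3], [0,4], [1,2], [1,3], [1,4], [2,3], [2,4], [3,4]
  2-simplices (5): [0,1,2], [0,2,3], [0,3,4], [1,2,4], [1,3,4]

giving chain groups C_0 ≅ Z^5, C_1 ≅ Z^10, C_2 ≅ Z^5.

The boundary map ∂_1: C_1 → C_0 is given by ∂[p,q] = [q] − [p]. For instance
  ∂[1,4] = [4] − [1].
As a 5×10 matrix over Z this has rank 4, with invariant factors (1,1,1,1).

The boundary map ∂_2: C_2 → C_1 sends each 2-simplex [p,q,r] to [q,r] − [p,r] + [p,q]. For instance
  ∂[0,3,4] = [3,4] − [0,4] + [0,3],
  ∂[0,2,3] = [2,3] − [0,3] + [0,2].
This gives a 10×5 integer matrix of rank 5; reducing to Smith normal form yields diagonal entries (1,1,1,1,1).

From H_k ≅ ker(∂_k) / im(∂_{k+1}) we obtain:

  H_2: rank ker ∂_2 − rank ∂_3 = (5 − 5) − 0 = 0, and there is no ∂_3, so H_2 = 0.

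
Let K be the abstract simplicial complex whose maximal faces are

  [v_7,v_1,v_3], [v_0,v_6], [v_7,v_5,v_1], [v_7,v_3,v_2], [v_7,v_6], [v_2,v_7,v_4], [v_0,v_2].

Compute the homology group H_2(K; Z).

H_2 ≅ 0.

Fix the vertex order v_0 < v_1 < v_2 < v_3 < v_4 < v_5 < v_6 < v_7 and write every simplex with vertices in increasing order. Then dim K = 2 and the simplices of K are:

  0-simplices (8): [v_0], [v_1], [v_2], [v_3], [v_4], [v_5], [v_6], [v_7]
  1-simplices (12): [v_0,v_2], [v_0,v_6], [v_1,v_3], [v_1,v_5], [v_1,v_7], [v_2,v_3], [v_2,v_4], [v_2,v_7], [v_3,v_7], [v_4,v_7], [v_5,v_7], [v_6,v_7]
  2-simplices (4): [v_1,v_3,v_7], [v_1,v_5,v_7], [v_2,v_3,v_7], [v_2,v_4,v_7]

so the chain groups are C_0 ≅ Z^8, C_1 ≅ Z^12, C_2 ≅ Z^4.

The boundary map ∂_1: C_1 → C_0 sends each edge [p,q] (with p < q) to q − p. For instance
  ∂[v_4,v_7] = [v_7] − [v_4].
This gives a 8×12 integer matrix of rank 7; reducing to Smith normal form yields diagonal entries (1,1,1,1,1,1,1).

Boundary ∂_2: C_2 → C_1 acts by ∂[p,q,r] = [q,r] − [p,r] + [p,q]. For instance
  ∂[v_1,v_3,v_7] = [v_3,v_7] − [v_1,v_7] + [v_1,v_3],
  ∂[v_2,v_3,v_7] = [v_3,v_7] − [v_2,v_7] + [v_2,v_3].
The 12×4 boundary matrix has rank 4 and Smith normal form diag(1,1,1,1).

Computing H_k = (kernel of ∂_k) / (image of ∂_{k+1}):

  H_2: rank ker ∂_2 − rank ∂_3 = (4 − 4) − 0 = 0, and there is no ∂_3, so H_2 ≅ 0.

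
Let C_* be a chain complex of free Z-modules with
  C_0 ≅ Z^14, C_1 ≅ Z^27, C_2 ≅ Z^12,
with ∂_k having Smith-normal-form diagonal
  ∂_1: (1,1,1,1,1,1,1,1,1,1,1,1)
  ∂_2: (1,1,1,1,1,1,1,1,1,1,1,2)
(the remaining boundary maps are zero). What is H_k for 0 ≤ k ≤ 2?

H_0 ≅ Z^2,  H_1 ≅ Z^3 ⊕ Z/2Z,  H_2 = 0.

H_0: b_0 = 14 − 0 − 12 = 2; torsion from ∂_1 factors > 1: none. So H_0 ≅ Z^2.
H_1: b_1 = 27 − 12 − 12 = 3; torsion from ∂_2 factors > 1: [2]. So H_1 ≅ Z^3 ⊕ Z/2Z.
H_2: b_2 = 12 − 12 − 0 = 0; torsion from ∂_3 factors > 1: none. So H_2 ≅ 0.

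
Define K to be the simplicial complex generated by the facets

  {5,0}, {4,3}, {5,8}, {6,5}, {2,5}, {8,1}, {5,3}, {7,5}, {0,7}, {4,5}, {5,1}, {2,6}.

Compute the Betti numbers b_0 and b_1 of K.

b_0 = 1, b_1 = 4.

K has 9 vertices, 12 edges.
rank ∂_0 = 0, rank ∂_1 = 8 ⇒ b_0 = 9 − 0 − 8 = 1; all invariant factors of ∂_1 are 1 so no torsion. So H_0 ≅ Z.
rank ∂_1 = 8, rank ∂_2 = 0 ⇒ b_1 = 12 − 8 − 0 = 4. So H_1 ≅ Z^4.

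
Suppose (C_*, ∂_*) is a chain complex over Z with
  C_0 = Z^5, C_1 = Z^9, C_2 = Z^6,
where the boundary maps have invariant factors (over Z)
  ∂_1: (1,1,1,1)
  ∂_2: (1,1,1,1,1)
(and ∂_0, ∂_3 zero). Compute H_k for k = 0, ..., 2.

H_0: b_0 = 5 − 0 − 4 = 1; torsion from ∂_1 factors > 1: none. So H_0 = Z.
H_1: b_1 = 9 − 4 − 5 = 0; torsion from ∂_2 factors > 1: none. So H_1 = 0.
H_2: b_2 = 6 − 5 − 0 = 1; torsion from ∂_3 factors > 1: none. So H_2 = Z.

H_0 = Z,  H_1 = 0,  H_2 = Z.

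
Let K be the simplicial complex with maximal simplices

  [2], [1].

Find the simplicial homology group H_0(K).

Order the vertices as 1 < 2. Listing each simplex with vertices in this order, K has dimension 0 with simplices:

  0-simplices (2): [1], [2]

so the chain groups are C_0 ≅ Z^2.

Computing H_k = (kernel of ∂_k) / (image of ∂_{k+1}):

  H_0: rank C_0 − rank ∂_1 = 2 − 0 = 2, and there is no ∂_1, so H_0 ≅ Z^2.

H_0 = Z^2.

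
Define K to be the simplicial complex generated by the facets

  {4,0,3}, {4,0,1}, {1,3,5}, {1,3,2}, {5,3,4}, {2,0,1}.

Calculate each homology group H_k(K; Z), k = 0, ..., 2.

H_0 = Z,  H_1 = Z,  H_2 = 0.

Order the vertices as 0 < 1 < 2 < 3 < 4 < 5. Listing each simplex with vertices in this order, K has dimension 2 with simplices:

  0-simplices (6): [0], [1], [2], [3], [4], [5]
  1-simplices (12): [0,1], [0,2], [0,3], [0,4], [1,2], [1,3], [1,4], [1,5], [2,3], [3,4], [3,5], [4,5]
  2-simplices (6): [0,1,2], [0,1,4], [0,3,4], [1,2,3], [1,3,5], [3,4,5]

giving chain groups C_0 ≅ Z^6, C_1 ≅ Z^12, C_2 ≅ Z^6.

Boundary ∂_1: C_1 → C_0 sends each edge [p,q] (with p < q) to q − p. For instance
  ∂[1,2] = [2] − [1].
The resulting 6×12 matrix has rank 5, and its Smith normal form has invariant factors (1,1,1,1,1).

The boundary map ∂_2: C_2 → C_1 acts by ∂[p,q,r] = [q,r] − [p,r] + [p,q]. For instance
  ∂[0,1,4] = [1,4] − [0,4] + [0,1],
  ∂[1,2,3] = [2,3] − [1,3] + [1,2].
This gives a 12×6 integer matrix of rank 6; reducing to Smith normal form yields diagonal entries (1,1,1,1,1,1).

Now H_k = ker ∂_k / im ∂_{k+1}, so:

  H_0: rank C_0 − rank ∂_1 = 6 − 5 = 1, and the invariant factors of ∂_1 are all 1, so H_0 = Z.
  H_1: rank ker ∂_1 − rank ∂_2 = (12 − 5) − 6 = 1, and the invariant factors of ∂_2 are all 1, so H_1 = Z.
  H_2: rank ker ∂_2 − rank ∂_3 = (6 − 6) − 0 = 0, and there is no ∂_3, so H_2 = 0.

(K is a triangulation of the cylinder S^1 x I.)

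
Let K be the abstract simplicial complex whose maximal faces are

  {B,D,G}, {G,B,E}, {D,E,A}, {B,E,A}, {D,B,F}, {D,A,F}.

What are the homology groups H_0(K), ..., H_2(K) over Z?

Fix the vertex order A < B < D < E < F < G and write every simplex with vertices in increasing order. Then dim K = 2 and the simplices of K are:

  0-simplices (6): A, B, D, E, F, G
  1-simplices (12): AB, AD, AE, AF, BD, BE, BF, BG, DE, DF, DG, EG
  2-simplices (6): ABE, ADE, ADF, BDF, BDG, BEG

Hence C_0 ≅ Z^6, C_1 ≅ Z^12, C_2 ≅ Z^6.

∂_1: C_1 → C_0 is given by ∂[p,q] = [q] − [p]. For instance
  ∂DE = E − D.
This gives a 6×12 integer matrix of rank 5; reducing to Smith normal form yields diagonal entries (1,1,1,1,1).

Boundary ∂_2: C_2 → C_1 acts by ∂[p,q,r] = [q,r] − [p,r] + [p,q]. For instance
  ∂BEG = EG − BG + BE,
  ∂ABE = BE − AE + AB.
As a 12×6 matrix over Z this has rank 6, with invariant factors (1,1,1,1,1,1).

Computing H_k = (kernel of ∂_k) / (image of ∂_{k+1}):

  H_0: rank C_0 − rank ∂_1 = 6 − 5 = 1, and the invariant factors of ∂_1 are all 1, so H_0 = Z.
  H_1: rank ker ∂_1 − rank ∂_2 = (12 − 5) − 6 = 1, and the invariant factors of ∂_2 are all 1, so H_1 = Z.
  H_2: rank ker ∂_2 − rank ∂_3 = (6 − 6) − 0 = 0, and there is no ∂_3, so H_2 = 0.

(K is a triangulation of the cylinder S^1 x I.)

H_0 ≅ Z,  H_1 ≅ Z,  H_2 = 0.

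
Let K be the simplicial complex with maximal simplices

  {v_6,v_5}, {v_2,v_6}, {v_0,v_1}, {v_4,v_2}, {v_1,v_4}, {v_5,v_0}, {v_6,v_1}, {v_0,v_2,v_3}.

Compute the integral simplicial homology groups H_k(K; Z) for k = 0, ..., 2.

Fix the vertex order v_0 < v_1 < v_2 < v_3 < v_4 < v_5 < v_6 and write every simplex with vertices in increasing order. Then dim K = 2 and the simplices of K are:

  0-simplices (7): [v_0], [v_1], [v_2], [v_3], [v_4], [v_5], [v_6]
  1-simplices (10): [v_0,v_1], [v_0,v_2], [v_0,v_3], [v_0,v_5], [v_1,v_4], [v_1,v_6], [v_2,v_3], [v_2,v_4], [v_2,v_6], [v_5,v_6]
  2-simplices (1): [v_0,v_2,v_3]

so the chain groups are C_0 ≅ Z^7, C_1 ≅ Z^10, C_2 ≅ Z^1.

∂_1: C_1 → C_0 maps an edge to its endpoints' difference, ∂[p,q] = q − p. For instance
  ∂[v_2,v_6] = [v_6] − [v_2].
This gives a 7×10 integer matrix of rank 6; reducing to Smith normal form yields diagonal entries (1,1,1,1,1,1).

∂_2: C_2 → C_1 maps a triangle to the signed sum of its edges. For instance
  ∂[v_0,v_2,v_3] = [v_2,v_3] − [v_0,v_3] + [v_0,v_2].
The resulting 10×1 matrix has rank 1, and its Smith normal form has invariant factors (1).

Now H_k = ker ∂_k / im ∂_{k+1}, so:

  H_0: rank C_0 − rank ∂_1 = 7 − 6 = 1, and the invariant factors of ∂_1 are all 1, so H_0 ≅ Z.
  H_1: rank ker ∂_1 − rank ∂_2 = (10 − 6) − 1 = 3, and the invariant factors of ∂_2 are all 1, so H_1 ≅ Z^3.
  H_2: rank ker ∂_2 − rank ∂_3 = (1 − 1) − 0 = 0, and there is no ∂_3, so H_2 ≅ 0.

As a check, the Euler characteristic is 7 − 10 + 1 = -2, which agrees with 1 − 3 + 0 = -2.

H_0 = Z,  H_1 = Z^3,  H_2 = 0.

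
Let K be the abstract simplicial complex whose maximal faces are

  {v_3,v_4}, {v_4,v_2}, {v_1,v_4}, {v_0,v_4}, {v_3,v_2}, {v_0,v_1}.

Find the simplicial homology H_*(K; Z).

H_0 = Z,  H_1 = Z^2.

Order the vertices as v_0 < v_1 < v_2 < v_3 < v_4. Listing each simplex with vertices in this order, K has dimension 1 with simplices:

  0-simplices (5): [v_0], [v_1], [v_2], [v_3], [v_4]
  1-simplices (6): [v_0,v_1], [v_0,v_4], [v_1,v_4], [v_2,v_3], [v_2,v_4], [v_3,v_4]

so the chain groups are C_0 ≅ Z^5, C_1 ≅ Z^6.

Boundary ∂_1: C_1 → C_0 maps an edge to its endpoints' difference, ∂[p,q] = q − p. For instance
  ∂[v_2,v_3] = [v_3] − [v_2].
The resulting 5×6 matrix has rank 4, and its Smith normal form has invariant factors (1,1,1,1).

From H_k ≅ ker(∂_k) / im(∂_{k+1}) we obtain:

  H_0: rank C_0 − rank ∂_1 = 5 − 4 = 1, and the invariant factors of ∂_1 are all 1, so H_0 = Z.
  H_1: rank ker ∂_1 − rank ∂_2 = (6 − 4) − 0 = 2, and there is no ∂_2, so H_1 = Z^2.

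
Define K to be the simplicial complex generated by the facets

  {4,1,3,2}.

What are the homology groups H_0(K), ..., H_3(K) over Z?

H_0 = Z,  H_1 = 0,  H_2 = 0,  H_3 = 0.

Take the total order 1 < 2 < 3 < 4 on the vertex set. Then K (dimension 3) consists of the simplices:

  0-simplices (4): [1], [2], [3], [4]
  1-simplices (6): [1,2], [1,3], [1,4], [2,3], [2,4], [3,4]
  2-simplices (4): [1,2,3], [1,2,4], [1,3,4], [2,3,4]
  3-simplices (1): [1,2,3,4]

giving chain groups C_0 ≅ Z^4, C_1 ≅ Z^6, C_2 ≅ Z^4, C_3 ≅ Z^1.

Boundary ∂_1: C_1 → C_0 is given by ∂[p,q] = [q] − [p].
The 4×6 boundary matrix has rank 3 and Smith normal form diag(1,1,1).

The boundary map ∂_2: C_2 → C_1 maps a triangle to the signed sum of its edges. For instance
  ∂[1,2,3] = [2,3] − [1,3] + [1,2],
  ∂[1,3,4] = [3,4] − [1,4] + [1,3].
As a 6×4 matrix over Z this has rank 3, with invariant factors (1,1,1).

The boundary map ∂_3: C_3 → C_2 sends each 3-simplex σ to the alternating sum Σ_i (−1)^i (σ with its i-th vertex removed). For instance
  ∂[1,2,3,4] = [2,3,4] − [1,3,4] + [1,2,4] − [1,2,3].
This gives a 4×1 integer matrix of rank 1; reducing to Smith normal form yields diagonal entries (1).

Reading off H_k = ker ∂_k / im ∂_{k+1}:

  H_0: rank C_0 − rank ∂_1 = 4 − 3 = 1, and the invariant factors of ∂_1 are all 1, so H_0 = Z.
  H_1: rank ker ∂_1 − rank ∂_2 = (6 − 3) − 3 = 0, and the invariant factors of ∂_2 are all 1, so H_1 = 0.
  H_2: rank ker ∂_2 − rank ∂_3 = (4 − 3) − 1 = 0, and the invariant factors of ∂_3 are all 1, so H_2 = 0.
  H_3: rank ker ∂_3 − rank ∂_4 = (1 − 1) − 0 = 0, and there is no ∂_4, so H_3 = 0.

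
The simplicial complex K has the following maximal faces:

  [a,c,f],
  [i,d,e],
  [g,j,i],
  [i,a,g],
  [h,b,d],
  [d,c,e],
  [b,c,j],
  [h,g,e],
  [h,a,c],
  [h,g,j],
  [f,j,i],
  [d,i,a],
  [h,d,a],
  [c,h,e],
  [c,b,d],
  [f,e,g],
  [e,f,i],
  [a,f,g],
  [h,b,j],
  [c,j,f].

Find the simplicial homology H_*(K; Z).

H_0 = Z,  H_1 = Z ⊕ Z/2,  H_2 = 0.

Fix the vertex order a < b < c < d < e < f < g < h < i < j and write every simplex with vertices in increasing order. Then dim K = 2 and the simplices of K are:

  0-simplices (10): a, b, c, d, e, f, g, h, i, j
  1-simplices (30): ac, ad, af, ag, ah, ai, bc, bd, bh, bj, cd, ce, cf, ch, cj, de, dh, di, ef, eg, eh, ei, fg, fi, fj, gh, gi, gj, hj, ij
  2-simplices (20): acf, ach, adh, adi, afg, agi, bcd, bcj, bdh, bhj, cde, ceh, cfj, dei, efg, efi, egh, fij, ghj, gij

giving chain groups C_0 ≅ Z^10, C_1 ≅ Z^30, C_2 ≅ Z^20.

Boundary ∂_1: C_1 → C_0 maps an edge to its endpoints' difference, ∂[p,q] = q − p.
As a 10×30 matrix over Z this has rank 9, with invariant factors (1,1,1,1,1,1,1,1,1).

The boundary map ∂_2: C_2 → C_1 maps a triangle to the signed sum of its edges. For instance
  ∂ghj = hj − gj + gh,
  ∂bcj = cj − bj + bc.
The 30×20 boundary matrix has rank 20 and Smith normal form diag(1,1,1,1,1,1,1,1,1,1,1,1,1,1,1,1,1,1,1,2).

From H_k ≅ ker(∂_k) / im(∂_{k+1}) we obtain:

  H_0: rank C_0 − rank ∂_1 = 10 − 9 = 1, and the invariant factors of ∂_1 are all 1, so H_0 ≅ Z.
  H_1: rank ker ∂_1 − rank ∂_2 = (30 − 9) − 20 = 1, and ∂_2 has invariant factor 2 > 1, so H_1 ≅ Z ⊕ Z/2.
  H_2: rank ker ∂_2 − rank ∂_3 = (20 − 20) − 0 = 0, and there is no ∂_3, so H_2 ≅ 0.

As a check, the Euler characteristic is 10 − 30 + 20 = 0, which agrees with 1 − 1 + 0 = 0.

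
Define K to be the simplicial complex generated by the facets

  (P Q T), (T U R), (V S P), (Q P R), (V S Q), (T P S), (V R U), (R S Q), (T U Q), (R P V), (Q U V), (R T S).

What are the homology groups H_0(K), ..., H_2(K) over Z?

H_0 ≅ Z,  H_1 ≅ Z/2,  H_2 = 0.

We work with the vertex ordering P < Q < R < S < T < U < V. The simplices of K, each written with vertices in increasing order, are:

  0-simplices (7): P, Q, R, S, T, U, V
  1-simplices (18): PQ, PR, PS, PT, PV, QR, QS, QT, QU, QV, RS, RT, RU, RV, ST, SV, TU, UV
  2-simplices (12): PQR, PQT, PRV, PST, PSV, QRS, QSV, QTU, QUV, RST, RTU, RUV

so the chain groups are C_0 ≅ Z^7, C_1 ≅ Z^18, C_2 ≅ Z^12.

∂_1: C_1 → C_0 maps an edge to its endpoints' difference, ∂[p,q] = q − p. For instance
  ∂PS = S − P.
The 7×18 boundary matrix has rank 6 and Smith normal form diag(1,1,1,1,1,1).

∂_2: C_2 → C_1 acts by ∂[p,q,r] = [q,r] − [p,r] + [p,q]. For instance
  ∂QRS = RS − QS + QR,
  ∂PQT = QT − PT + PQ.
This gives a 18×12 integer matrix of rank 12; reducing to Smith normal form yields diagonal entries (1,1,1,1,1,1,1,1,1,1,1,2).

From H_k ≅ ker(∂_k) / im(∂_{k+1}) we obtain:

  H_0: rank C_0 − rank ∂_1 = 7 − 6 = 1, and the invariant factors of ∂_1 are all 1, so H_0 ≅ Z.
  H_1: rank ker ∂_1 − rank ∂_2 = (18 − 6) − 12 = 0, and ∂_2 has invariant factor 2 > 1, so H_1 ≅ Z/2.
  H_2: rank ker ∂_2 − rank ∂_3 = (12 − 12) − 0 = 0, and there is no ∂_3, so H_2 ≅ 0.

(K is a triangulation of the real projective plane RP^2.)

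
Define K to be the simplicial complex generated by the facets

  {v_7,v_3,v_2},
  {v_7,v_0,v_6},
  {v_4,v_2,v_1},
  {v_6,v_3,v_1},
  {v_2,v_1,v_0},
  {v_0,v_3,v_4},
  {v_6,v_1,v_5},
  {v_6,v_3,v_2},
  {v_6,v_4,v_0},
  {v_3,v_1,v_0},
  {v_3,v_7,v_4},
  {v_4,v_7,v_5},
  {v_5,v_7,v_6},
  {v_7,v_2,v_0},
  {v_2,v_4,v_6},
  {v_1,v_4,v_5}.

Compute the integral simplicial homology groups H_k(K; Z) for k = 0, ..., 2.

H_0 ≅ Z,  H_1 ≅ Z^2,  H_2 ≅ Z.

K has 8 vertices, 24 edges, 16 triangles.
rank ∂_0 = 0, rank ∂_1 = 7 ⇒ b_0 = 8 − 0 − 7 = 1; all invariant factors of ∂_1 are 1 so no torsion. So H_0 ≅ Z.
rank ∂_1 = 7, rank ∂_2 = 15 ⇒ b_1 = 24 − 7 − 15 = 2; all invariant factors of ∂_2 are 1 so no torsion. So H_1 ≅ Z^2.
rank ∂_2 = 15, rank ∂_3 = 0 ⇒ b_2 = 16 − 15 − 0 = 1. So H_2 ≅ Z.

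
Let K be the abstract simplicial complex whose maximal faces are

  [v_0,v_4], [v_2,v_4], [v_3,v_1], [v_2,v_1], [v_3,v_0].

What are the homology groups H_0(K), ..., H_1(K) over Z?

H_0 ≅ Z,  H_1 ≅ Z.

K has 5 vertices, 5 edges.
rank ∂_0 = 0, rank ∂_1 = 4 ⇒ b_0 = 5 − 0 − 4 = 1; all invariant factors of ∂_1 are 1 so no torsion. So H_0 ≅ Z.
rank ∂_1 = 4, rank ∂_2 = 0 ⇒ b_1 = 5 − 4 − 0 = 1. So H_1 ≅ Z.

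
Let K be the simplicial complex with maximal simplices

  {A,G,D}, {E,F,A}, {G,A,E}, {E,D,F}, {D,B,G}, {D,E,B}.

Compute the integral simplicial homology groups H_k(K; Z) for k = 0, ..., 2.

We work with the vertex ordering A < B < D < E < F < G. The simplices of K, each written with vertices in increasing order, are:

  0-simplices (6): A, B, D, E, F, G
  1-simplices (12): AD, AE, AF, AG, BD, BE, BG, DE, DF, DG, EF, EG
  2-simplices (6): ADG, AEF, AEG, BDE, BDG, DEF

Hence C_0 ≅ Z^6, C_1 ≅ Z^12, C_2 ≅ Z^6.

The boundary map ∂_1: C_1 → C_0 is given by ∂[p,q] = [q] − [p]. For instance
  ∂EF = F − E.
As a 6×12 matrix over Z this has rank 5, with invariant factors (1,1,1,1,1).

∂_2: C_2 → C_1 sends each 2-simplex [p,q,r] to [q,r] − [p,r] + [p,q]. For instance
  ∂BDE = DE − BE + BD,
  ∂AEG = EG − AG + AE.
As a 12×6 matrix over Z this has rank 6, with invariant factors (1,1,1,1,1,1).

From H_k ≅ ker(∂_k) / im(∂_{k+1}) we obtain:

  H_0: rank C_0 − rank ∂_1 = 6 − 5 = 1, and the invariant factors of ∂_1 are all 1, so H_0 ≅ Z.
  H_1: rank ker ∂_1 − rank ∂_2 = (12 − 5) − 6 = 1, and the invariant factors of ∂_2 are all 1, so H_1 ≅ Z.
  H_2: rank ker ∂_2 − rank ∂_3 = (6 − 6) − 0 = 0, and there is no ∂_3, so H_2 ≅ 0.

H_0 = Z,  H_1 = Z,  H_2 = 0.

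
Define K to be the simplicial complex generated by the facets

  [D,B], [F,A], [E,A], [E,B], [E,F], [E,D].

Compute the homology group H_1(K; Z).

H_1 = Z^2.

Fix the vertex order A < B < D < E < F and write every simplex with vertices in increasing order. Then dim K = 1 and the simplices of K are:

  0-simplices (5): A, B, D, E, F
  1-simplices (6): AE, AF, BD, BE, DE, EF

giving chain groups C_0 ≅ Z^5, C_1 ≅ Z^6.

The boundary map ∂_1: C_1 → C_0 sends each edge [p,q] (with p < q) to q − p. For instance
  ∂BD = D − B.
The 5×6 boundary matrix has rank 4 and Smith normal form diag(1,1,1,1).

Computing H_k = (kernel of ∂_k) / (image of ∂_{k+1}):

  H_1: rank ker ∂_1 − rank ∂_2 = (6 − 4) − 0 = 2, and there is no ∂_2, so H_1 = Z^2.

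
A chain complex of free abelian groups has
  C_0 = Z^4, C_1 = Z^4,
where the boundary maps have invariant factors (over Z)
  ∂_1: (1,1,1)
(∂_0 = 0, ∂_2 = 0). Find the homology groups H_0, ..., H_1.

H_0: b_0 = 4 − 0 − 3 = 1; torsion from ∂_1 factors > 1: none. So H_0 = Z.
H_1: b_1 = 4 − 3 − 0 = 1; torsion from ∂_2 factors > 1: none. So H_1 = Z.

H_0 = Z,  H_1 = Z.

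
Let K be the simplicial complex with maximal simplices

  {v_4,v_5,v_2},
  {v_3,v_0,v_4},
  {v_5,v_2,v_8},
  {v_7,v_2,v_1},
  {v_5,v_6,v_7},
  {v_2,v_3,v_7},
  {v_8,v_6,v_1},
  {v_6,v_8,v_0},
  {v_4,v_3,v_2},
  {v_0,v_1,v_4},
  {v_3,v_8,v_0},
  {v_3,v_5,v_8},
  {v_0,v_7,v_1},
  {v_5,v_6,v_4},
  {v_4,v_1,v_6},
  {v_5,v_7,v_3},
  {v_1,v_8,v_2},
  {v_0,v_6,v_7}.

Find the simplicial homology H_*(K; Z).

Order the vertices as v_0 < v_1 < v_2 < v_3 < v_4 < v_5 < v_6 < v_7 < v_8. Listing each simplex with vertices in this order, K has dimension 2 with simplices:

  0-simplices (9): [v_0], [v_1], [v_2], [v_3], [v_4], [v_5], [v_6], [v_7], [v_8]
  1-simplices (27): (27 of them)
  2-simplices (18): (18 of them)

so the chain groups are C_0 ≅ Z^9, C_1 ≅ Z^27, C_2 ≅ Z^18.

∂_1: C_1 → C_0 sends each edge [p,q] (with p < q) to q − p. For instance
  ∂[v_2,v_4] = [v_4] − [v_2].
The 9×27 boundary matrix has rank 8 and Smith normal form diag(1,1,1,1,1,1,1,1).

Boundary ∂_2: C_2 → C_1 acts by ∂[p,q,r] = [q,r] − [p,r] + [p,q]. For instance
  ∂[v_1,v_6,v_8] = [v_6,v_8] − [v_1,v_8] + [v_1,v_6],
  ∂[v_0,v_3,v_8] = [v_3,v_8] − [v_0,v_8] + [v_0,v_3].
The 27×18 boundary matrix has rank 18 and Smith normal form diag(1,1,1,1,1,1,1,1,1,1,1,1,1,1,1,1,1,2).

Reading off H_k = ker ∂_k / im ∂_{k+1}:

  H_0: rank C_0 − rank ∂_1 = 9 − 8 = 1, and the invariant factors of ∂_1 are all 1, so H_0 ≅ Z.
  H_1: rank ker ∂_1 − rank ∂_2 = (27 − 8) − 18 = 1, and ∂_2 has invariant factor 2 > 1, so H_1 ≅ Z ⊕ Z/2Z.
  H_2: rank ker ∂_2 − rank ∂_3 = (18 − 18) − 0 = 0, and there is no ∂_3, so H_2 ≅ 0.

(K is a triangulation of the Klein bottle.)

H_0 ≅ Z,  H_1 ≅ Z ⊕ Z/2Z,  H_2 = 0.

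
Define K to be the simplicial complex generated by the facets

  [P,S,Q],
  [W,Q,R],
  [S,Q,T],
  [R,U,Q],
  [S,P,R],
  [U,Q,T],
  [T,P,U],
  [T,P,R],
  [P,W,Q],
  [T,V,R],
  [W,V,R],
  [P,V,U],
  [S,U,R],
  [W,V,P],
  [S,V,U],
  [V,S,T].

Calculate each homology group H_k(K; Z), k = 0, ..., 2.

Take the total order P < Q < R < S < T < U < V < W on the vertex set. Then K (dimension 2) consists of the simplices:

  0-simplices (8): P, Q, R, S, T, U, V, W
  1-simplices (24): PQ, PR, PS, PT, PU, PV, PW, QR, QS, QT, QU, QW, RS, RT, RU, RV, RW, ST, SU, SV, TU, TV, UV, VW
  2-simplices (16): PQS, PQW, PRS, PRT, PTU, PUV, PVW, QRU, QRW, QST, QTU, RSU, RTV, RVW, STV, SUV

Hence C_0 ≅ Z^8, C_1 ≅ Z^24, C_2 ≅ Z^16.

Boundary ∂_1: C_1 → C_0 sends each edge [p,q] (with p < q) to q − p. For instance
  ∂SU = U − S.
The 8×24 boundary matrix has rank 7 and Smith normal form diag(1,1,1,1,1,1,1).

∂_2: C_2 → C_1 sends each 2-simplex [p,q,r] to [q,r] − [p,r] + [p,q]. For instance
  ∂RSU = SU − RU + RS,
  ∂PRS = RS − PS + PR.
The 24×16 boundary matrix has rank 15 and Smith normal form diag(1,1,1,1,1,1,1,1,1,1,1,1,1,1,1).

Now H_k = ker ∂_k / im ∂_{k+1}, so:

  H_0: rank C_0 − rank ∂_1 = 8 − 7 = 1, and the invariant factors of ∂_1 are all 1, so H_0 = Z.
  H_1: rank ker ∂_1 − rank ∂_2 = (24 − 7) − 15 = 2, and the invariant factors of ∂_2 are all 1, so H_1 = Z^2.
  H_2: rank ker ∂_2 − rank ∂_3 = (16 − 15) − 0 = 1, and there is no ∂_3, so H_2 = Z.

As a check, the Euler characteristic is 8 − 24 + 16 = 0, which agrees with 1 − 2 + 1 = 0.

H_0 ≅ Z,  H_1 ≅ Z^2,  H_2 ≅ Z.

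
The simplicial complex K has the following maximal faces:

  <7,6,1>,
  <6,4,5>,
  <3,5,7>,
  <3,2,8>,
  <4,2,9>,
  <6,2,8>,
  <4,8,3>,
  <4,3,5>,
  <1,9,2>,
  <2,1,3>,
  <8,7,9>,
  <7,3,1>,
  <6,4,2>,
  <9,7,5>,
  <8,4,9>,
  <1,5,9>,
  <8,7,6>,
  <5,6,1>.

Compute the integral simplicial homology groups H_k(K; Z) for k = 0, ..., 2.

H_0 = Z,  H_1 = Z ⊕ Z/2,  H_2 = 0.

Fix the vertex order 1 < 2 < 3 < 4 < 5 < 6 < 7 < 8 < 9 and write every simplex with vertices in increasing order. Then dim K = 2 and the simplices of K are:

  0-simplices (9): [1], [2], [3], [4], [5], [6], [7], [8], [9]
  1-simplices (27): (27 of them)
  2-simplices (18): [1,2,3], [1,2,9], [1,3,7], [1,5,6], [1,5,9], [1,6,7], [2,3,8], [2,4,6], [2,4,9], [2,6,8], [3,4,5], [3,4,8], [3,5,7], [4,5,6], [4,8,9], [5,7,9], [6,7,8], [7,8,9]

giving chain groups C_0 ≅ Z^9, C_1 ≅ Z^27, C_2 ≅ Z^18.

∂_1: C_1 → C_0 is given by ∂[p,q] = [q] − [p].
The 9×27 boundary matrix has rank 8 and Smith normal form diag(1,1,1,1,1,1,1,1).

∂_2: C_2 → C_1 sends each 2-simplex [p,q,r] to [q,r] − [p,r] + [p,q]. For instance
  ∂[3,4,5] = [4,5] − [3,5] + [3,4],
  ∂[5,7,9] = [7,9] − [5,9] + [5,7].
The 27×18 boundary matrix has rank 18 and Smith normal form diag(1,1,1,1,1,1,1,1,1,1,1,1,1,1,1,1,1,2).

Computing H_k = (kernel of ∂_k) / (image of ∂_{k+1}):

  H_0: rank C_0 − rank ∂_1 = 9 − 8 = 1, and the invariant factors of ∂_1 are all 1, so H_0 ≅ Z.
  H_1: rank ker ∂_1 − rank ∂_2 = (27 − 8) − 18 = 1, and ∂_2 has invariant factor 2 > 1, so H_1 ≅ Z ⊕ Z/2.
  H_2: rank ker ∂_2 − rank ∂_3 = (18 − 18) − 0 = 0, and there is no ∂_3, so H_2 ≅ 0.

As a check, the Euler characteristic is 9 − 27 + 18 = 0, which agrees with 1 − 1 + 0 = 0.
(K is a triangulation of the Klein bottle.)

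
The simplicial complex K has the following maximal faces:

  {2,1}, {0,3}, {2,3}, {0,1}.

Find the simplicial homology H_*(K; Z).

H_0 ≅ Z,  H_1 ≅ Z.

We work with the vertex ordering 0 < 1 < 2 < 3. The simplices of K, each written with vertices in increasing order, are:

  0-simplices (4): [0], [1], [2], [3]
  1-simplices (4): [0,1], [0,3], [1,2], [2,3]

giving chain groups C_0 ≅ Z^4, C_1 ≅ Z^4.

The boundary map ∂_1: C_1 → C_0 maps an edge to its endpoints' difference, ∂[p,q] = q − p.
This gives a 4×4 integer matrix of rank 3; reducing to Smith normal form yields diagonal entries (1,1,1).

Reading off H_k = ker ∂_k / im ∂_{k+1}:

  H_0: rank C_0 − rank ∂_1 = 4 − 3 = 1, and the invariant factors of ∂_1 are all 1, so H_0 ≅ Z.
  H_1: rank ker ∂_1 − rank ∂_2 = (4 − 3) − 0 = 1, and there is no ∂_2, so H_1 ≅ Z.

(K is a triangulation of the circle S^1.)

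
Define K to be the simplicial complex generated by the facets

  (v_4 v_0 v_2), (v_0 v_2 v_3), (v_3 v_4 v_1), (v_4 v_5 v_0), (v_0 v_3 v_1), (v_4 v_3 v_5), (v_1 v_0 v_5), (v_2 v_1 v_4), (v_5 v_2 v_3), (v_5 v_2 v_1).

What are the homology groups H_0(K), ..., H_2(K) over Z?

We work with the vertex ordering v_0 < v_1 < v_2 < v_3 < v_4 < v_5. The simplices of K, each written with vertices in increasing order, are:

  0-simplices (6): [v_0], [v_1], [v_2], [v_3], [v_4], [v_5]
  1-simplices (15): (15 of them)
  2-simplices (10): [v_0,v_1,v_3], [v_0,v_1,v_5], [v_0,v_2,v_3], [v_0,v_2,v_4], [v_0,v_4,v_5], [v_1,v_2,v_4], [v_1,v_2,v_5], [v_1,v_3,v_4], [v_2,v_3,v_5], [v_3,v_4,v_5]

Hence C_0 ≅ Z^6, C_1 ≅ Z^15, C_2 ≅ Z^10.

∂_1: C_1 → C_0 sends each edge [p,q] (with p < q) to q − p. For instance
  ∂[v_3,v_5] = [v_5] − [v_3].
The 6×15 boundary matrix has rank 5 and Smith normal form diag(1,1,1,1,1).

∂_2: C_2 → C_1 maps a triangle to the signed sum of its edges. For instance
  ∂[v_0,v_2,v_4] = [v_2,v_4] − [v_0,v_4] + [v_0,v_2],
  ∂[v_3,v_4,v_5] = [v_4,v_5] − [v_3,v_5] + [v_3,v_4].
As a 15×10 matrix over Z this has rank 10, with invariant factors (1,1,1,1,1,1,1,1,1,2).

Computing H_k = (kernel of ∂_k) / (image of ∂_{k+1}):

  H_0: rank C_0 − rank ∂_1 = 6 − 5 = 1, and the invariant factors of ∂_1 are all 1, so H_0 = Z.
  H_1: rank ker ∂_1 − rank ∂_2 = (15 − 5) − 10 = 0, and ∂_2 has invariant factor 2 > 1, so H_1 = Z/2.
  H_2: rank ker ∂_2 − rank ∂_3 = (10 − 10) − 0 = 0, and there is no ∂_3, so H_2 = 0.

H_0 = Z,  H_1 = Z/2,  H_2 = 0.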